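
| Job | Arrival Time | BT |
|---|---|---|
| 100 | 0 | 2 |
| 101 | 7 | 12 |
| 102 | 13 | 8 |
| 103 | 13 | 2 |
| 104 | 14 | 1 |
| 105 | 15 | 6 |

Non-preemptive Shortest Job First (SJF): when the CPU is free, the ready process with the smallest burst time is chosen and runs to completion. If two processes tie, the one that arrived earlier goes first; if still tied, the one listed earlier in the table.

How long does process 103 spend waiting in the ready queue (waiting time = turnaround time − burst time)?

Schedule: | 100 0-2 | idle 2-7 | 101 7-19 | 104 19-20 | 103 20-22 | 105 22-28 | 102 28-36 |
Completion: 100=2  101=19  102=36  103=22  104=20  105=28
Waiting(103) = turnaround − burst = 9 − 2 = 7

7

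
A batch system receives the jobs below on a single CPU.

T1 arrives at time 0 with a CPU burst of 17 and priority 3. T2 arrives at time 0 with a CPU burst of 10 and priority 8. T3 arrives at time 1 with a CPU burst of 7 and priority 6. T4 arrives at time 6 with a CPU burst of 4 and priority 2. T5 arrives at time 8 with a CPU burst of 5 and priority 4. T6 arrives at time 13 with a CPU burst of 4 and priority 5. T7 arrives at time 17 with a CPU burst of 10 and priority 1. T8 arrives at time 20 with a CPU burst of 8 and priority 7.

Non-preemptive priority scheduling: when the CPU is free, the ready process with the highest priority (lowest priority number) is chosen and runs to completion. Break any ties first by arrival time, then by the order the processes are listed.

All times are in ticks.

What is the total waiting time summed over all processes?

Timeline: | T1 0-17 | T7 17-27 | T4 27-31 | T5 31-36 | T6 36-40 | T3 40-47 | T8 47-55 | T2 55-65 |
Completion: T1=17  T2=65  T3=47  T4=31  T5=36  T6=40  T7=27  T8=55
Waiting = turnaround − burst: T1=0, T2=55, T3=39, T4=21, T5=23, T6=23, T7=0, T8=27
Total waiting = 0 + 55 + 39 + 21 + 23 + 23 + 0 + 27 = 188

188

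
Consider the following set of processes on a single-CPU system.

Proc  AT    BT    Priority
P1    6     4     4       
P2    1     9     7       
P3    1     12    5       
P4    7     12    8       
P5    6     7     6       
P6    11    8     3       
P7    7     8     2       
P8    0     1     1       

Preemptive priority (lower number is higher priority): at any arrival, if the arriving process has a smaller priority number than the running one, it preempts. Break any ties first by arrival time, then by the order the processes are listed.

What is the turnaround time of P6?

Gantt: | P8 0-1 | P3 1-6 | P1 6-7 | P7 7-15 | P6 15-23 | P1 23-26 | P3 26-33 | P5 33-40 | P2 40-49 | P4 49-61 |
Completion: P1=26  P2=49  P3=33  P4=61  P5=40  P6=23  P7=15  P8=1
Turnaround (C−A): P1=20  P2=48  P3=32  P4=54  P5=34  P6=12  P7=8  P8=1
Turnaround(P6) = completion − arrival = 23 − 11 = 12

12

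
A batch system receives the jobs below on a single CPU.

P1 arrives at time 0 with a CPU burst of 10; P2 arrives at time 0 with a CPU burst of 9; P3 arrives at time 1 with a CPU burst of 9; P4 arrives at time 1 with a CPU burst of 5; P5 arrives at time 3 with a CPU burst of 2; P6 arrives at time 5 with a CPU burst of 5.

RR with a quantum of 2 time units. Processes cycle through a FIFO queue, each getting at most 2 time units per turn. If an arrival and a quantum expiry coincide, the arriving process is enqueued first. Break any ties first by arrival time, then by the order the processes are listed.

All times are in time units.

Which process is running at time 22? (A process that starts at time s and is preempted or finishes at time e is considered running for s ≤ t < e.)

Timeline: | P1 0-2 | P2 2-4 | P3 4-6 | P4 6-8 | P1 8-10 | P5 10-12 | P2 12-14 | P6 14-16 | P3 16-18 | P4 18-20 | P1 20-22 | P2 22-24 | P6 24-26 | P3 26-28 | P4 28-29 | P1 29-31 | P2 31-33 | P6 33-34 | P3 34-36 | P1 36-38 | P2 38-39 | P3 39-40 |
Completion: P1=38  P2=39  P3=40  P4=29  P5=12  P6=34
Turnaround (C−A): P1=38  P2=39  P3=39  P4=28  P5=9  P6=29

P2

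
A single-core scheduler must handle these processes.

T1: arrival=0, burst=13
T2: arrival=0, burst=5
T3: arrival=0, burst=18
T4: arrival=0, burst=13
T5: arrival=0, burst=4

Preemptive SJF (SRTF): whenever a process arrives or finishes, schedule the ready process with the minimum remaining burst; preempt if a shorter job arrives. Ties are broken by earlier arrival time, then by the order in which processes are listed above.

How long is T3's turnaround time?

53

Schedule: | T5 0-4 | T2 4-9 | T1 9-22 | T4 22-35 | T3 35-53 |
Completion: T1=22  T2=9  T3=53  T4=35  T5=4
Turnaround (C−A): T1=22  T2=9  T3=53  T4=35  T5=4
Turnaround(T3) = completion − arrival = 53 − 0 = 53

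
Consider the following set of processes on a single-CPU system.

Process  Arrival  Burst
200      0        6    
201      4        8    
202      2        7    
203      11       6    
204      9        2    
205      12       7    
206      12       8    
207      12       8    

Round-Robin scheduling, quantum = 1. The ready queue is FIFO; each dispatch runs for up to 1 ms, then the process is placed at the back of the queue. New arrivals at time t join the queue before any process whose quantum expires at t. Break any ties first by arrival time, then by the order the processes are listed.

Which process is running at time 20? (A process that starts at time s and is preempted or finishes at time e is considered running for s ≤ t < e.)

Gantt: | 200 0-2 | 202 2-3 | 200 3-4 | 202 4-5 | 201 5-6 | 200 6-7 | 202 7-8 | 201 8-9 | 200 9-10 | 202 10-11 | 204 11-12 | 201 12-13 | 200 13-14 | 203 14-15 | 202 15-16 | 205 16-17 | 206 17-18 | 207 18-19 | 204 19-20 | 201 20-21 | 203 21-22 | 202 22-23 | 205 23-24 | 206 24-25 | 207 25-26 | 201 26-27 | 203 27-28 | 202 28-29 | 205 29-30 | 206 30-31 | 207 31-32 | 201 32-33 | 203 33-34 | 205 34-35 | 206 35-36 | 207 36-37 | 201 37-38 | 203 38-39 | 205 39-40 | 206 40-41 | 207 41-42 | 201 42-43 | 203 43-44 | 205 44-45 | 206 45-46 | 207 46-47 | 205 47-48 | 206 48-49 | 207 49-50 | 206 50-51 | 207 51-52 |
Completion: 200=14  201=43  202=29  203=44  204=20  205=48  206=51  207=52
Turnaround (C−A): 200=14  201=39  202=27  203=33  204=11  205=36  206=39  207=40

201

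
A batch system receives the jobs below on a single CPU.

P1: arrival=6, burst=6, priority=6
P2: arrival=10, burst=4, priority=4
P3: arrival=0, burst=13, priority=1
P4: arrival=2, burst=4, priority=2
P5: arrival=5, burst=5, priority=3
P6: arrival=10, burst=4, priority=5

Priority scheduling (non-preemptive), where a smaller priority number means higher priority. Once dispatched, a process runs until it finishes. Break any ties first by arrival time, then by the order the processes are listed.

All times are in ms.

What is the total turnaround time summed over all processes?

111

Timeline: | P3 0-13 | P4 13-17 | P5 17-22 | P2 22-26 | P6 26-30 | P1 30-36 |
Completion: P1=36  P2=26  P3=13  P4=17  P5=22  P6=30
Turnaround = completion − arrival: P1=30, P2=16, P3=13, P4=15, P5=17, P6=20
Total turnaround = 30 + 16 + 13 + 15 + 17 + 20 = 111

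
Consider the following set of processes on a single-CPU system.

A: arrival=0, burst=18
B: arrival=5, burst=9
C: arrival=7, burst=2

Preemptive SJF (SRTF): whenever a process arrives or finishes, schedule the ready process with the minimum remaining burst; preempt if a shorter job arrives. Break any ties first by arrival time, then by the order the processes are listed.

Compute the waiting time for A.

Timeline: | A 0-5 | B 5-7 | C 7-9 | B 9-16 | A 16-29 |
Completion: A=29  B=16  C=9
Turnaround (C−A): A=29  B=11  C=2
Waiting(A) = turnaround − burst = 29 − 18 = 11

11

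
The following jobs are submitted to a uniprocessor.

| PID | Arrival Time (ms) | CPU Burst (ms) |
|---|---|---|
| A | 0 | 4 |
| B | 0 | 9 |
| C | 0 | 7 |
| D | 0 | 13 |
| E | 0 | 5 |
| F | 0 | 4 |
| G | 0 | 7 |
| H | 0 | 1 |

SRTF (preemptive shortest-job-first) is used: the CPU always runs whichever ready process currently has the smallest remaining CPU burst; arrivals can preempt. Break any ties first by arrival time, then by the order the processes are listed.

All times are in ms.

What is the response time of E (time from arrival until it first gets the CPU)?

Gantt: | H 0-1 | A 1-5 | F 5-9 | E 9-14 | C 14-21 | G 21-28 | B 28-37 | D 37-50 |
Completion: A=5  B=37  C=21  D=50  E=14  F=9  G=28  H=1
Response(E) = first start − arrival = 9 − 0 = 9

9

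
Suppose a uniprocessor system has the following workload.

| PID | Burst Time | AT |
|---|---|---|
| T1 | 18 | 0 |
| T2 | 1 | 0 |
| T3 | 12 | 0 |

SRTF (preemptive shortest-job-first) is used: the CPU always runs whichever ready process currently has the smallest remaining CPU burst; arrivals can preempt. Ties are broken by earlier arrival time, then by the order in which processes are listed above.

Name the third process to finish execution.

T1

Schedule: | T2 0-1 | T3 1-13 | T1 13-31 |
Completion: T1=31  T2=1  T3=13
Finish order: T2 → T3 → T1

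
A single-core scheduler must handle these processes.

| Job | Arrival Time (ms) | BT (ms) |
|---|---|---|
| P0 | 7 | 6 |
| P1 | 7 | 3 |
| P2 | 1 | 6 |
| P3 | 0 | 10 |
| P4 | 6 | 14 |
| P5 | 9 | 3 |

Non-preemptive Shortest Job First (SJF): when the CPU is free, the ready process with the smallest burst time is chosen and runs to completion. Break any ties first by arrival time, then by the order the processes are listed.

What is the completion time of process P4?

42

Schedule: | P3 0-10 | P1 10-13 | P5 13-16 | P2 16-22 | P0 22-28 | P4 28-42 |
Completion: P0=28  P1=13  P2=22  P3=10  P4=42  P5=16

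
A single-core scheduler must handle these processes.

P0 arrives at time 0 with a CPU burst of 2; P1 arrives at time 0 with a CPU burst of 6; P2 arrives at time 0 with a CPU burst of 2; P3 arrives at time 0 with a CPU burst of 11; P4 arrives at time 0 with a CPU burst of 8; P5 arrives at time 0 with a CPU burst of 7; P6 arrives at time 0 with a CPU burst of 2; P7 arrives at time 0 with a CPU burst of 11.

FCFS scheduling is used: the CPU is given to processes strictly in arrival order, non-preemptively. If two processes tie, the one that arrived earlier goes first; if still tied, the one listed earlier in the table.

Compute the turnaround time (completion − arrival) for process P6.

38

Gantt: | P0 0-2 | P1 2-8 | P2 8-10 | P3 10-21 | P4 21-29 | P5 29-36 | P6 36-38 | P7 38-49 |
Completion: P0=2  P1=8  P2=10  P3=21  P4=29  P5=36  P6=38  P7=49
Turnaround(P6) = completion − arrival = 38 − 0 = 38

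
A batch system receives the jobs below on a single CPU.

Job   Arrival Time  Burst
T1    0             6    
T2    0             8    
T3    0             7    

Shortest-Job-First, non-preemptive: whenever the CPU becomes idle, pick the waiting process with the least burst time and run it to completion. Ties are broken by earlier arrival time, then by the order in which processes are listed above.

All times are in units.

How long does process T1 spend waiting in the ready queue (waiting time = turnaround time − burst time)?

0

Schedule: | T1 0-6 | T3 6-13 | T2 13-21 |
Completion: T1=6  T2=21  T3=13
Waiting(T1) = turnaround − burst = 6 − 6 = 0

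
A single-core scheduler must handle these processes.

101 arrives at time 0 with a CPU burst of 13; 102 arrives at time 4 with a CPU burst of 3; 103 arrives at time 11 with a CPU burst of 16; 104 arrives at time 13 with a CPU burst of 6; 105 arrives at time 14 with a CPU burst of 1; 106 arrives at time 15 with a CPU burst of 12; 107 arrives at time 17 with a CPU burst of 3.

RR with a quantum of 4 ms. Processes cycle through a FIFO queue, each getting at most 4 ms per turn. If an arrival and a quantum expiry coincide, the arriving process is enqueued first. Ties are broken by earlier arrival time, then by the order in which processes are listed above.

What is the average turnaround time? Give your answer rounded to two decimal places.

24.29

Gantt: | 101 0-4 | 102 4-7 | 101 7-11 | 103 11-15 | 101 15-19 | 104 19-23 | 105 23-24 | 106 24-28 | 103 28-32 | 107 32-35 | 101 35-36 | 104 36-38 | 106 38-42 | 103 42-46 | 106 46-50 | 103 50-54 |
Completion: 101=36  102=7  103=54  104=38  105=24  106=50  107=35
Turnaround (C−A): 101=36  102=3  103=43  104=25  105=10  106=35  107=18
Turnaround times: 101=36, 102=3, 103=43, 104=25, 105=10, 106=35, 107=18
Average turnaround = (36+3+43+25+10+35+18) / 7 = 170/7 = 24.29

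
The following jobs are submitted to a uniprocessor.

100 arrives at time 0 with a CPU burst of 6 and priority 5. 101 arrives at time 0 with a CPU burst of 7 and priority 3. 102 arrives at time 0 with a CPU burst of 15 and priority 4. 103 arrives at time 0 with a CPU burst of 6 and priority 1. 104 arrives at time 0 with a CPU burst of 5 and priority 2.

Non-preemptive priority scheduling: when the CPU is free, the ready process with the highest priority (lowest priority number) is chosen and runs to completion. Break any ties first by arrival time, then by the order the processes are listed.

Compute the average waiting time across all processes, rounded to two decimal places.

Timeline: | 103 0-6 | 104 6-11 | 101 11-18 | 102 18-33 | 100 33-39 |
Completion: 100=39  101=18  102=33  103=6  104=11
Turnaround (C−A): 100=39  101=18  102=33  103=6  104=11
Waiting times: 100=33, 101=11, 102=18, 103=0, 104=6
Average waiting = (33+11+18+0+6) / 5 = 68/5 = 13.60

13.60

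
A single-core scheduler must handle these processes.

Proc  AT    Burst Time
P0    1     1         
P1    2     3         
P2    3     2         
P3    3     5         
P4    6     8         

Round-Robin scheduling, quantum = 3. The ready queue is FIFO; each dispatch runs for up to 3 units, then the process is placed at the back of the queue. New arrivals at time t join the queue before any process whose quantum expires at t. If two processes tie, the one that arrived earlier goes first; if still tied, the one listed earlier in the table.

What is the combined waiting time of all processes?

Timeline: | idle 0-1 | P0 1-2 | P1 2-5 | P2 5-7 | P3 7-10 | P4 10-13 | P3 13-15 | P4 15-20 |
Completion: P0=2  P1=5  P2=7  P3=15  P4=20
Turnaround (C−A): P0=1  P1=3  P2=4  P3=12  P4=14
Waiting = turnaround − burst: P0=0, P1=0, P2=2, P3=7, P4=6
Total waiting = 0 + 0 + 2 + 7 + 6 = 15

15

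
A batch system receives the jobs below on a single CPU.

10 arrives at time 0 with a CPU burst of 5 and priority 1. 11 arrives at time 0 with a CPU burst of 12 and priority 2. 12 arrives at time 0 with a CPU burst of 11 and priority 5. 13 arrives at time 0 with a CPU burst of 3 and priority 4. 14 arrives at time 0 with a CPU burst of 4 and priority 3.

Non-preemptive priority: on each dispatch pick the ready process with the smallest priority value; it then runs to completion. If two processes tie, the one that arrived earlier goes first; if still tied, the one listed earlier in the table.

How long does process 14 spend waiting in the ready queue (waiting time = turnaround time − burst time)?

Gantt: | 10 0-5 | 11 5-17 | 14 17-21 | 13 21-24 | 12 24-35 |
Completion: 10=5  11=17  12=35  13=24  14=21
Turnaround (C−A): 10=5  11=17  12=35  13=24  14=21
Waiting(14) = turnaround − burst = 21 − 4 = 17

17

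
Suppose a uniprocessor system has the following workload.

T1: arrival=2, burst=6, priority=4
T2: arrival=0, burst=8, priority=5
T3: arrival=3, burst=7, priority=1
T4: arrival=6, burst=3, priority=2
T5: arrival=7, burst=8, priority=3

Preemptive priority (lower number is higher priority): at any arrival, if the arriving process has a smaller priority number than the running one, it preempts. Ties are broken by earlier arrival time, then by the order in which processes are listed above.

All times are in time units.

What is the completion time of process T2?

32

Schedule: | T2 0-2 | T1 2-3 | T3 3-10 | T4 10-13 | T5 13-21 | T1 21-26 | T2 26-32 |
Completion: T1=26  T2=32  T3=10  T4=13  T5=21
Turnaround (C−A): T1=24  T2=32  T3=7  T4=7  T5=14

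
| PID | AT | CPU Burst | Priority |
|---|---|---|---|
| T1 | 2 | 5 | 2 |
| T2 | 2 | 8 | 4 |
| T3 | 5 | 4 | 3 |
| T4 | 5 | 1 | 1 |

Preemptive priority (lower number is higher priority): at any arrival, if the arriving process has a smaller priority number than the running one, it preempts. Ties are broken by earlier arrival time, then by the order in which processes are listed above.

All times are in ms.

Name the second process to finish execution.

Gantt: | idle 0-2 | T1 2-5 | T4 5-6 | T1 6-8 | T3 8-12 | T2 12-20 |
Completion: T1=8  T2=20  T3=12  T4=6
Turnaround (C−A): T1=6  T2=18  T3=7  T4=1
Finish order: T4 → T1 → T3 → T2

T1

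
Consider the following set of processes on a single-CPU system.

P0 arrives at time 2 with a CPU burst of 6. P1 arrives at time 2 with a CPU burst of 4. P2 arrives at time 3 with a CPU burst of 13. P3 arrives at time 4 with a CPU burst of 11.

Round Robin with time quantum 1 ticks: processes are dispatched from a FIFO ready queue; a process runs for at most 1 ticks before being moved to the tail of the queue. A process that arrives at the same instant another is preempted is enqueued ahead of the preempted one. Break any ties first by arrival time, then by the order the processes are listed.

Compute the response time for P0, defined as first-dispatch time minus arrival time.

0

Schedule: | idle 0-2 | P0 2-3 | P1 3-4 | P2 4-5 | P0 5-6 | P3 6-7 | P1 7-8 | P2 8-9 | P0 9-10 | P3 10-11 | P1 11-12 | P2 12-13 | P0 13-14 | P3 14-15 | P1 15-16 | P2 16-17 | P0 17-18 | P3 18-19 | P2 19-20 | P0 20-21 | P3 21-22 | P2 22-23 | P3 23-24 | P2 24-25 | P3 25-26 | P2 26-27 | P3 27-28 | P2 28-29 | P3 29-30 | P2 30-31 | P3 31-32 | P2 32-33 | P3 33-34 | P2 34-36 |
Completion: P0=21  P1=16  P2=36  P3=34
Turnaround (C−A): P0=19  P1=14  P2=33  P3=30
Response(P0) = first start − arrival = 2 − 2 = 0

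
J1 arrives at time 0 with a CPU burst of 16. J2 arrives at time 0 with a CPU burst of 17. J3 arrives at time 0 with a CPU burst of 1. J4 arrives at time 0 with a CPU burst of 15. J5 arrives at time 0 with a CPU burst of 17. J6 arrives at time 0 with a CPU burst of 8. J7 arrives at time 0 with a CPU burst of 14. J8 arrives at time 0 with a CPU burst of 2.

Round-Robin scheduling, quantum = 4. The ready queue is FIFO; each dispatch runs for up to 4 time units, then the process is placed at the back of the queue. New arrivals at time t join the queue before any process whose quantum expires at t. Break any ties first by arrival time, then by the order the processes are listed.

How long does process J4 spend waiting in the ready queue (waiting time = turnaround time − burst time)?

Timeline: | J1 0-4 | J2 4-8 | J3 8-9 | J4 9-13 | J5 13-17 | J6 17-21 | J7 21-25 | J8 25-27 | J1 27-31 | J2 31-35 | J4 35-39 | J5 39-43 | J6 43-47 | J7 47-51 | J1 51-55 | J2 55-59 | J4 59-63 | J5 63-67 | J7 67-71 | J1 71-75 | J2 75-79 | J4 79-82 | J5 82-86 | J7 86-88 | J2 88-89 | J5 89-90 |
Completion: J1=75  J2=89  J3=9  J4=82  J5=90  J6=47  J7=88  J8=27
Turnaround (C−A): J1=75  J2=89  J3=9  J4=82  J5=90  J6=47  J7=88  J8=27
Waiting(J4) = turnaround − burst = 82 − 15 = 67

67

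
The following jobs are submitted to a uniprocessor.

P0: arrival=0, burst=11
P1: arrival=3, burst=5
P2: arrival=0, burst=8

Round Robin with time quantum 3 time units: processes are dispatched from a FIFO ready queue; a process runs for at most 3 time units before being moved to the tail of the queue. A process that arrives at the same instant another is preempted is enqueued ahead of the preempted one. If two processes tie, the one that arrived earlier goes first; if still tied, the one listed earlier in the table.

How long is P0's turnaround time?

Timeline: | P0 0-3 | P2 3-6 | P1 6-9 | P0 9-12 | P2 12-15 | P1 15-17 | P0 17-20 | P2 20-22 | P0 22-24 |
Completion: P0=24  P1=17  P2=22
Turnaround(P0) = completion − arrival = 24 − 0 = 24

24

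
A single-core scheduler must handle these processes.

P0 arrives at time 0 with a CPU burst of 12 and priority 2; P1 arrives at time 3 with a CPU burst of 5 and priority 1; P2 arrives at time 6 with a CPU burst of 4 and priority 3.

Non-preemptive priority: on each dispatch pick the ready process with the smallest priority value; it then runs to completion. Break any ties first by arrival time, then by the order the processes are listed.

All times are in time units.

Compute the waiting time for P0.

0

Timeline: | P0 0-12 | P1 12-17 | P2 17-21 |
Completion: P0=12  P1=17  P2=21
Waiting(P0) = turnaround − burst = 12 − 12 = 0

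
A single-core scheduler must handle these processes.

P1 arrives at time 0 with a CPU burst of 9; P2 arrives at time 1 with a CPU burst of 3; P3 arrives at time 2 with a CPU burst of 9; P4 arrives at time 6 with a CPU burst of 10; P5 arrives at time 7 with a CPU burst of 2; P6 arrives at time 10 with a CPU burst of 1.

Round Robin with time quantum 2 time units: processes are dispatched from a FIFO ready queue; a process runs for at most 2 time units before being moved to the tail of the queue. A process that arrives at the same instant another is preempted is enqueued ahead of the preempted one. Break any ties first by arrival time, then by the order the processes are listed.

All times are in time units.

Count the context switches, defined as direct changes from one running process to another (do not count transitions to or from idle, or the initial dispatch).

18

Gantt: | P1 0-2 | P2 2-4 | P3 4-6 | P1 6-8 | P2 8-9 | P4 9-11 | P3 11-13 | P5 13-15 | P1 15-17 | P6 17-18 | P4 18-20 | P3 20-22 | P1 22-24 | P4 24-26 | P3 26-28 | P1 28-29 | P4 29-31 | P3 31-32 | P4 32-34 |
Completion: P1=29  P2=9  P3=32  P4=34  P5=15  P6=18
Turnaround (C−A): P1=29  P2=8  P3=30  P4=28  P5=8  P6=8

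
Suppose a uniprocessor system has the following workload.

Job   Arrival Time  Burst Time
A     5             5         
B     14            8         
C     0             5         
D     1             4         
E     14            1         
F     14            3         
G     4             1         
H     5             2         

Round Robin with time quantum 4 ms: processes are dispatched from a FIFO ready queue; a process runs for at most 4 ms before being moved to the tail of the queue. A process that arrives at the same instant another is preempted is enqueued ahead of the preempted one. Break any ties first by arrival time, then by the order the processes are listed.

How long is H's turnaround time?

Timeline: | C 0-4 | D 4-8 | G 8-9 | C 9-10 | A 10-14 | H 14-16 | B 16-20 | E 20-21 | F 21-24 | A 24-25 | B 25-29 |
Completion: A=25  B=29  C=10  D=8  E=21  F=24  G=9  H=16
Turnaround (C−A): A=20  B=15  C=10  D=7  E=7  F=10  G=5  H=11
Turnaround(H) = completion − arrival = 16 − 5 = 11

11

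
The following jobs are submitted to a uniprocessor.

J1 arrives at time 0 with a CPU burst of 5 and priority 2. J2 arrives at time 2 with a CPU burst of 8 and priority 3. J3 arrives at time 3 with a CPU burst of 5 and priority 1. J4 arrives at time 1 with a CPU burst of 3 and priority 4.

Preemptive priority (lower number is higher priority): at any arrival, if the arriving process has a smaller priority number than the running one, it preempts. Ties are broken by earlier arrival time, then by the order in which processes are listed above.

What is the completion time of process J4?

21

Gantt: | J1 0-3 | J3 3-8 | J1 8-10 | J2 10-18 | J4 18-21 |
Completion: J1=10  J2=18  J3=8  J4=21
Turnaround (C−A): J1=10  J2=16  J3=5  J4=20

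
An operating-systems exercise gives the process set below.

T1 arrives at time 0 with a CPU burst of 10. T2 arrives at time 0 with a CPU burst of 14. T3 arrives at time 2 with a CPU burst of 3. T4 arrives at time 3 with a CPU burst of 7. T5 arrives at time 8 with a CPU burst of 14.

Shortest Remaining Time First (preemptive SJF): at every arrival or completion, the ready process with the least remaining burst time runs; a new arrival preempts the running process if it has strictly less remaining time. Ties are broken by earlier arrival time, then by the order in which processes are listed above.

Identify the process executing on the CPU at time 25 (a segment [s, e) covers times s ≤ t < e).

Schedule: | T1 0-2 | T3 2-5 | T4 5-12 | T1 12-20 | T2 20-34 | T5 34-48 |
Completion: T1=20  T2=34  T3=5  T4=12  T5=48

T2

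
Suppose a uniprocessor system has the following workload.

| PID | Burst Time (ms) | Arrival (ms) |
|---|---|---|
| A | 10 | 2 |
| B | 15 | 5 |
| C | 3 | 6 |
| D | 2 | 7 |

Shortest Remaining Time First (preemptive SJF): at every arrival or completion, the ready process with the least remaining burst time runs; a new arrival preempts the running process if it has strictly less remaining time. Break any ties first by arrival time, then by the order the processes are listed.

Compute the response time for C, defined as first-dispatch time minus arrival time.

0

Schedule: | idle 0-2 | A 2-6 | C 6-9 | D 9-11 | A 11-17 | B 17-32 |
Completion: A=17  B=32  C=9  D=11
Response(C) = first start − arrival = 6 − 6 = 0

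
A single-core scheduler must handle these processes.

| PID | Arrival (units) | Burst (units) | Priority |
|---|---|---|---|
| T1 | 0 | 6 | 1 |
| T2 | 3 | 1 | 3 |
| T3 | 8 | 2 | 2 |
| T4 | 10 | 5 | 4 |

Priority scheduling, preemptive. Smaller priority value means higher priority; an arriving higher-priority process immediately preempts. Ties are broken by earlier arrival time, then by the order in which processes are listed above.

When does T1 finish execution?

6

Gantt: | T1 0-6 | T2 6-7 | idle 7-8 | T3 8-10 | T4 10-15 |
Completion: T1=6  T2=7  T3=10  T4=15
Turnaround (C−A): T1=6  T2=4  T3=2  T4=5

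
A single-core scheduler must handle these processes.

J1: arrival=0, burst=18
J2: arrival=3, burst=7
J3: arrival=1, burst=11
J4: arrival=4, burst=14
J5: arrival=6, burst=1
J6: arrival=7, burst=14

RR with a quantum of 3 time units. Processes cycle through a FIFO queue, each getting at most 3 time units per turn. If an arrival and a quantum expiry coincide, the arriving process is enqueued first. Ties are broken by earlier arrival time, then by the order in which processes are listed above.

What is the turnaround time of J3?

45

Timeline: | J1 0-3 | J3 3-6 | J2 6-9 | J1 9-12 | J4 12-15 | J5 15-16 | J3 16-19 | J6 19-22 | J2 22-25 | J1 25-28 | J4 28-31 | J3 31-34 | J6 34-37 | J2 37-38 | J1 38-41 | J4 41-44 | J3 44-46 | J6 46-49 | J1 49-52 | J4 52-55 | J6 55-58 | J1 58-61 | J4 61-63 | J6 63-65 |
Completion: J1=61  J2=38  J3=46  J4=63  J5=16  J6=65
Turnaround(J3) = completion − arrival = 46 − 1 = 45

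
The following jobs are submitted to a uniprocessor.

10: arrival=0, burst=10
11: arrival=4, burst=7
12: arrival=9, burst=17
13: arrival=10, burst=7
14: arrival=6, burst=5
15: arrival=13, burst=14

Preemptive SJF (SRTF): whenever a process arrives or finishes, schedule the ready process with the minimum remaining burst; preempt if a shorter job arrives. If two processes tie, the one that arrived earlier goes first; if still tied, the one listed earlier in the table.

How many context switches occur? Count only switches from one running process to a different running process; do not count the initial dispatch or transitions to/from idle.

5

Timeline: | 10 0-10 | 14 10-15 | 11 15-22 | 13 22-29 | 15 29-43 | 12 43-60 |
Completion: 10=10  11=22  12=60  13=29  14=15  15=43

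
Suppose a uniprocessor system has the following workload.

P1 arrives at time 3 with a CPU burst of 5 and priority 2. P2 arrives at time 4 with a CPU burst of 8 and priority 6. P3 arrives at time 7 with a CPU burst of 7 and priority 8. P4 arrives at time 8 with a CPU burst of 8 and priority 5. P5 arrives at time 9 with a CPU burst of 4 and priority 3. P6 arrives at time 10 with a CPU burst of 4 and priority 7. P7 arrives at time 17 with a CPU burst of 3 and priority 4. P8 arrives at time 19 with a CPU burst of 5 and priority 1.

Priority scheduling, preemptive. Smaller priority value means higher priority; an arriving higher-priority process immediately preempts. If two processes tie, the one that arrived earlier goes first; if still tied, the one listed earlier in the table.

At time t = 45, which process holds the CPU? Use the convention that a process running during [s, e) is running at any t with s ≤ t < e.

Timeline: | idle 0-3 | P1 3-8 | P4 8-9 | P5 9-13 | P4 13-17 | P7 17-19 | P8 19-24 | P7 24-25 | P4 25-28 | P2 28-36 | P6 36-40 | P3 40-47 |
Completion: P1=8  P2=36  P3=47  P4=28  P5=13  P6=40  P7=25  P8=24
Turnaround (C−A): P1=5  P2=32  P3=40  P4=20  P5=4  P6=30  P7=8  P8=5

P3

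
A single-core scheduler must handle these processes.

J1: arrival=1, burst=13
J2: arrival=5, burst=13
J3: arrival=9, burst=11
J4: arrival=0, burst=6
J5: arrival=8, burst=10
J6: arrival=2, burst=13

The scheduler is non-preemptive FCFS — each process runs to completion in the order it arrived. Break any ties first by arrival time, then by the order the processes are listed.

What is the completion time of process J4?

6

Timeline: | J4 0-6 | J1 6-19 | J6 19-32 | J2 32-45 | J5 45-55 | J3 55-66 |
Completion: J1=19  J2=45  J3=66  J4=6  J5=55  J6=32
Turnaround (C−A): J1=18  J2=40  J3=57  J4=6  J5=47  J6=30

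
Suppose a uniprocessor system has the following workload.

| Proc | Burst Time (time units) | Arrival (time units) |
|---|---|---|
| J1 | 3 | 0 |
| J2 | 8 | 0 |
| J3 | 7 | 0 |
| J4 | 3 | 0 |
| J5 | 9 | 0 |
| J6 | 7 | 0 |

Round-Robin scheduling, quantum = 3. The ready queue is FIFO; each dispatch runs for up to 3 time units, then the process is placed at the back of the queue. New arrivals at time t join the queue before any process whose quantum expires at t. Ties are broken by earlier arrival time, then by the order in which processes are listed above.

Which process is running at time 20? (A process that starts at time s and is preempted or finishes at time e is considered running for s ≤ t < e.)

Schedule: | J1 0-3 | J2 3-6 | J3 6-9 | J4 9-12 | J5 12-15 | J6 15-18 | J2 18-21 | J3 21-24 | J5 24-27 | J6 27-30 | J2 30-32 | J3 32-33 | J5 33-36 | J6 36-37 |
Completion: J1=3  J2=32  J3=33  J4=12  J5=36  J6=37
Turnaround (C−A): J1=3  J2=32  J3=33  J4=12  J5=36  J6=37

J2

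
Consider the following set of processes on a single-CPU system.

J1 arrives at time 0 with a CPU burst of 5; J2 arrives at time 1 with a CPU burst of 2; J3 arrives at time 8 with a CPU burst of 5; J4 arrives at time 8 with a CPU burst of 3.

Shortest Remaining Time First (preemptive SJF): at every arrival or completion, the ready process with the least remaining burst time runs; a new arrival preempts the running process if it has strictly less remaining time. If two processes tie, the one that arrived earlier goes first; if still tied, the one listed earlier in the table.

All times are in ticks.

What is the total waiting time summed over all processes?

Gantt: | J1 0-1 | J2 1-3 | J1 3-7 | idle 7-8 | J4 8-11 | J3 11-16 |
Completion: J1=7  J2=3  J3=16  J4=11
Turnaround (C−A): J1=7  J2=2  J3=8  J4=3
Waiting = turnaround − burst: J1=2, J2=0, J3=3, J4=0
Total waiting = 2 + 0 + 3 + 0 = 5

5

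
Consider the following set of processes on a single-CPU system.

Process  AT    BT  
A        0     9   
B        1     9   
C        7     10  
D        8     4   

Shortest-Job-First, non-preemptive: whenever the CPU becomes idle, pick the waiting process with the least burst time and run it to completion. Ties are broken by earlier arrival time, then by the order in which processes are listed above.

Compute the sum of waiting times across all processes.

Timeline: | A 0-9 | D 9-13 | B 13-22 | C 22-32 |
Completion: A=9  B=22  C=32  D=13
Turnaround (C−A): A=9  B=21  C=25  D=5
Waiting = turnaround − burst: A=0, B=12, C=15, D=1
Total waiting = 0 + 12 + 15 + 1 = 28

28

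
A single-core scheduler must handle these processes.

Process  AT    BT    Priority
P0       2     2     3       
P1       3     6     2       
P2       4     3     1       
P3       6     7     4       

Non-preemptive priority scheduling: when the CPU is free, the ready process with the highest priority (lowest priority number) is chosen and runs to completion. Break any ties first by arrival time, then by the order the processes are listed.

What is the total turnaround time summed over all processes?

Timeline: | idle 0-2 | P0 2-4 | P2 4-7 | P1 7-13 | P3 13-20 |
Completion: P0=4  P1=13  P2=7  P3=20
Turnaround (C−A): P0=2  P1=10  P2=3  P3=14
Turnaround = completion − arrival: P0=2, P1=10, P2=3, P3=14
Total turnaround = 2 + 10 + 3 + 14 = 29

29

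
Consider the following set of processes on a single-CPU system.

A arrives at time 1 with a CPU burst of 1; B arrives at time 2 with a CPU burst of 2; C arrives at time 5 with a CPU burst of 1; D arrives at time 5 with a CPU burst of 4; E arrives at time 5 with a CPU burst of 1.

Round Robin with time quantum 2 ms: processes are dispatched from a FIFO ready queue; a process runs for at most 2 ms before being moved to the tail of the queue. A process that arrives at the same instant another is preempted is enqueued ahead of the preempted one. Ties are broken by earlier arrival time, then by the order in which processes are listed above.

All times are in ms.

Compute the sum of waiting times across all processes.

Schedule: | idle 0-1 | A 1-2 | B 2-4 | idle 4-5 | C 5-6 | D 6-8 | E 8-9 | D 9-11 |
Completion: A=2  B=4  C=6  D=11  E=9
Waiting = turnaround − burst: A=0, B=0, C=0, D=2, E=3
Total waiting = 0 + 0 + 0 + 2 + 3 = 5

5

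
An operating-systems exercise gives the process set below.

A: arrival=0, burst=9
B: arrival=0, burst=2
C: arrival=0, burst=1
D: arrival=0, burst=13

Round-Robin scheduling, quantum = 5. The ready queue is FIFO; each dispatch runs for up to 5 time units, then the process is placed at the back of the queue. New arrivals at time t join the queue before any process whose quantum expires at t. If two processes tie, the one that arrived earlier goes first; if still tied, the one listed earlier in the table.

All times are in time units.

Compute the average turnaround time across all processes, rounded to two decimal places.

14.25

Gantt: | A 0-5 | B 5-7 | C 7-8 | D 8-13 | A 13-17 | D 17-25 |
Completion: A=17  B=7  C=8  D=25
Turnaround times: A=17, B=7, C=8, D=25
Average turnaround = (17+7+8+25) / 4 = 57/4 = 14.25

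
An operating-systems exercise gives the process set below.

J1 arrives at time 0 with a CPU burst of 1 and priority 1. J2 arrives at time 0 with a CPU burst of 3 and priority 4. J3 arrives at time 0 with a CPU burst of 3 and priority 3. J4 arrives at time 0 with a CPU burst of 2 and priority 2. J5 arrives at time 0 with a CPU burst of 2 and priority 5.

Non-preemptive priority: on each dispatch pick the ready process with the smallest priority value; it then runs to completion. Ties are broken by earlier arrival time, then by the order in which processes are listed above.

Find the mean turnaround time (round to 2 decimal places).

6.00

Timeline: | J1 0-1 | J4 1-3 | J3 3-6 | J2 6-9 | J5 9-11 |
Completion: J1=1  J2=9  J3=6  J4=3  J5=11
Turnaround times: J1=1, J2=9, J3=6, J4=3, J5=11
Average turnaround = (1+9+6+3+11) / 5 = 30/5 = 6.00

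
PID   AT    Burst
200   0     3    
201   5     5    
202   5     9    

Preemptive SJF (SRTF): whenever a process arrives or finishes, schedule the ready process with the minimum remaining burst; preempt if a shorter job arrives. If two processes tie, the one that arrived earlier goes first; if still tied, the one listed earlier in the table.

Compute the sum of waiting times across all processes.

Schedule: | 200 0-3 | idle 3-5 | 201 5-10 | 202 10-19 |
Completion: 200=3  201=10  202=19
Waiting = turnaround − burst: 200=0, 201=0, 202=5
Total waiting = 0 + 0 + 5 = 5

5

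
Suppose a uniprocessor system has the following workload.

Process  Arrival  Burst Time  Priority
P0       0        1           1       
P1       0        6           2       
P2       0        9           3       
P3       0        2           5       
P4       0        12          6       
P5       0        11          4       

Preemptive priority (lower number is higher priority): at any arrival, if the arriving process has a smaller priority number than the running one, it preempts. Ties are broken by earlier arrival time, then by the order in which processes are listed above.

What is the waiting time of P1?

Timeline: | P0 0-1 | P1 1-7 | P2 7-16 | P5 16-27 | P3 27-29 | P4 29-41 |
Completion: P0=1  P1=7  P2=16  P3=29  P4=41  P5=27
Turnaround (C−A): P0=1  P1=7  P2=16  P3=29  P4=41  P5=27
Waiting(P1) = turnaround − burst = 7 − 6 = 1

1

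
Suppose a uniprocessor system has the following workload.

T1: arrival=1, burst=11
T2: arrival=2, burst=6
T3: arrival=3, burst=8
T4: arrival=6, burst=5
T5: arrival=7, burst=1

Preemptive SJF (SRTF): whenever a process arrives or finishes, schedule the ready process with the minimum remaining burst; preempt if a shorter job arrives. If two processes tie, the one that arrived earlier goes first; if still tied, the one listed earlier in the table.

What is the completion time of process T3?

Schedule: | idle 0-1 | T1 1-2 | T2 2-8 | T5 8-9 | T4 9-14 | T3 14-22 | T1 22-32 |
Completion: T1=32  T2=8  T3=22  T4=14  T5=9

22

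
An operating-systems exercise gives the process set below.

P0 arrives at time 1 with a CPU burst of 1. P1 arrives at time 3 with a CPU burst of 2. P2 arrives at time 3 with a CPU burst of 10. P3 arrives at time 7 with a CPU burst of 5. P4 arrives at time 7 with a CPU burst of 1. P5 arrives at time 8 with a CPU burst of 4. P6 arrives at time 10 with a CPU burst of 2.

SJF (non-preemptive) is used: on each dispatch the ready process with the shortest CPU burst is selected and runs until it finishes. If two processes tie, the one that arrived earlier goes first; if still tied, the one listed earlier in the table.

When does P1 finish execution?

5

Timeline: | idle 0-1 | P0 1-2 | idle 2-3 | P1 3-5 | P2 5-15 | P4 15-16 | P6 16-18 | P5 18-22 | P3 22-27 |
Completion: P0=2  P1=5  P2=15  P3=27  P4=16  P5=22  P6=18
Turnaround (C−A): P0=1  P1=2  P2=12  P3=20  P4=9  P5=14  P6=8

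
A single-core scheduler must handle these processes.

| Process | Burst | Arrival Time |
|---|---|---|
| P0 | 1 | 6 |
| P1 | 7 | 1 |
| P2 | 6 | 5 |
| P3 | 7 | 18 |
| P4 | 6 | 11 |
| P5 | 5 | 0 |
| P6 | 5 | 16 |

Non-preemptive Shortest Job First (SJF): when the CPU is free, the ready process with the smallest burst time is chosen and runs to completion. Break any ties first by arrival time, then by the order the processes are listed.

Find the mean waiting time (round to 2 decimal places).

6.00

Schedule: | P5 0-5 | P2 5-11 | P0 11-12 | P4 12-18 | P6 18-23 | P1 23-30 | P3 30-37 |
Completion: P0=12  P1=30  P2=11  P3=37  P4=18  P5=5  P6=23
Turnaround (C−A): P0=6  P1=29  P2=6  P3=19  P4=7  P5=5  P6=7
Waiting times: P0=5, P1=22, P2=0, P3=12, P4=1, P5=0, P6=2
Average waiting = (5+22+0+12+1+0+2) / 7 = 42/7 = 6.00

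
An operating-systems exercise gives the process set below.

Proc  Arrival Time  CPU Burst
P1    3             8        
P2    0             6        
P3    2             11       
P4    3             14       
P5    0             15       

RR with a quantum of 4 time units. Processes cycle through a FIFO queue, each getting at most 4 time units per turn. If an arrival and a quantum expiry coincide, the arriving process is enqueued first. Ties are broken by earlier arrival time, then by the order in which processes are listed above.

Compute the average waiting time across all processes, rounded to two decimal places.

Schedule: | P2 0-4 | P5 4-8 | P3 8-12 | P1 12-16 | P4 16-20 | P2 20-22 | P5 22-26 | P3 26-30 | P1 30-34 | P4 34-38 | P5 38-42 | P3 42-45 | P4 45-49 | P5 49-52 | P4 52-54 |
Completion: P1=34  P2=22  P3=45  P4=54  P5=52
Turnaround (C−A): P1=31  P2=22  P3=43  P4=51  P5=52
Waiting times: P1=23, P2=16, P3=32, P4=37, P5=37
Average waiting = (23+16+32+37+37) / 5 = 145/5 = 29.00

29.00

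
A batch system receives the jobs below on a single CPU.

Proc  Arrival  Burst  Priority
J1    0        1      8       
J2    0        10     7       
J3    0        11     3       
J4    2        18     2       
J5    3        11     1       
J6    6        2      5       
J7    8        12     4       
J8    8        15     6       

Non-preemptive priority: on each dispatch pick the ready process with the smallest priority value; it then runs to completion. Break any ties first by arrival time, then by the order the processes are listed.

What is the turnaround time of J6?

Schedule: | J3 0-11 | J5 11-22 | J4 22-40 | J7 40-52 | J6 52-54 | J8 54-69 | J2 69-79 | J1 79-80 |
Completion: J1=80  J2=79  J3=11  J4=40  J5=22  J6=54  J7=52  J8=69
Turnaround(J6) = completion − arrival = 54 − 6 = 48

48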